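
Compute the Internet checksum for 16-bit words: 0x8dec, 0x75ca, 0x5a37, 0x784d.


Sum all words (with carry folding):
+ 0x8dec = 0x8dec
+ 0x75ca = 0x03b7
+ 0x5a37 = 0x5dee
+ 0x784d = 0xd63b
One's complement: ~0xd63b
Checksum = 0x29c4


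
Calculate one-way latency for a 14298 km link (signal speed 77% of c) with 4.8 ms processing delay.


Speed = 0.77 * 3e5 km/s = 231000 km/s
Propagation delay = 14298 / 231000 = 0.0619 s = 61.8961 ms
Processing delay = 4.8 ms
Total one-way latency = 66.6961 ms


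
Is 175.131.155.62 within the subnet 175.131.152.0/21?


Subnet network: 175.131.152.0
Test IP AND mask: 175.131.152.0
Yes, 175.131.155.62 is in 175.131.152.0/21


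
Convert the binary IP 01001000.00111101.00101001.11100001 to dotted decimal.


01001000 = 72
00111101 = 61
00101001 = 41
11100001 = 225
IP: 72.61.41.225


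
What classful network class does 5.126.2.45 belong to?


First octet: 5
Binary: 00000101
0xxxxxxx -> Class A (1-126)
Class A, default mask 255.0.0.0 (/8)


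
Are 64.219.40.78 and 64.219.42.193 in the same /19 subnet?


Mask: 255.255.224.0
64.219.40.78 AND mask = 64.219.32.0
64.219.42.193 AND mask = 64.219.32.0
Yes, same subnet (64.219.32.0)


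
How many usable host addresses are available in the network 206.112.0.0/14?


Host bits = 32 - 14 = 18
Total addresses = 2^18 = 262144
Usable = total - 2 (network and broadcast)
Usable hosts: 262142


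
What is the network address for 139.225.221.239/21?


IP:   10001011.11100001.11011101.11101111
Mask: 11111111.11111111.11111000.00000000
AND operation:
Net:  10001011.11100001.11011000.00000000
Network: 139.225.216.0/21


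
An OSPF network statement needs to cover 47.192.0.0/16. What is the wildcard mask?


Subnet mask: 255.255.0.0
Wildcard = 255.255.255.255 - subnet mask
255 - 255 = 0
255 - 255 = 0
255 - 0 = 255
255 - 0 = 255
Wildcard: 0.0.255.255


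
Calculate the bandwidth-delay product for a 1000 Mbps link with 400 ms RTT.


BDP = bandwidth * RTT
= 1000 Mbps * 400 ms
= 1000 * 1e6 * 400 / 1000 bits
= 400000000 bits
= 50000000 bytes
= 48828.125 KB
BDP = 400000000 bits (50000000 bytes)


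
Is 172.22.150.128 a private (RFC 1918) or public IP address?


RFC 1918 private ranges:
  10.0.0.0/8 (10.0.0.0 - 10.255.255.255)
  172.16.0.0/12 (172.16.0.0 - 172.31.255.255)
  192.168.0.0/16 (192.168.0.0 - 192.168.255.255)
Private (in 172.16.0.0/12)


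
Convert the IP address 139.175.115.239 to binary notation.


139 = 10001011
175 = 10101111
115 = 01110011
239 = 11101111
Binary: 10001011.10101111.01110011.11101111


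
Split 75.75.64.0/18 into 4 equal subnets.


New prefix = 18 + 2 = 20
Each subnet has 4096 addresses
  75.75.64.0/20
  75.75.80.0/20
  75.75.96.0/20
  75.75.112.0/20
Subnets: 75.75.64.0/20, 75.75.80.0/20, 75.75.96.0/20, 75.75.112.0/20


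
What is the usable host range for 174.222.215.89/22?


Network: 174.222.212.0
Broadcast: 174.222.215.255
First usable = network + 1
Last usable = broadcast - 1
Range: 174.222.212.1 to 174.222.215.254


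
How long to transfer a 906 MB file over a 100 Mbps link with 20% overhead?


Effective throughput = 100 * (1 - 20/100) = 80 Mbps
File size in Mb = 906 * 8 = 7248 Mb
Time = 7248 / 80
Time = 90.6 seconds


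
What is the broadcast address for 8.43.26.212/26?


Network: 8.43.26.192/26
Host bits = 6
Set all host bits to 1:
Broadcast: 8.43.26.255


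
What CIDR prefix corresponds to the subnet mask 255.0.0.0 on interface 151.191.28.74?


Binary: 11111111.00000000.00000000.00000000
Count leading 1s
Prefix: /8


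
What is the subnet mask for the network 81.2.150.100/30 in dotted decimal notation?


/30 means 30 network bits, 2 host bits
Binary: 11111111111111111111111111111100
Mask: 255.255.255.252


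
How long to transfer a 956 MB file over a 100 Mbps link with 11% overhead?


Effective throughput = 100 * (1 - 11/100) = 89 Mbps
File size in Mb = 956 * 8 = 7648 Mb
Time = 7648 / 89
Time = 85.9326 seconds


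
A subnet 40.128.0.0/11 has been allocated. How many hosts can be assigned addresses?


Host bits = 32 - 11 = 21
Total addresses = 2^21 = 2097152
Usable = total - 2 (network and broadcast)
Usable hosts: 2097150


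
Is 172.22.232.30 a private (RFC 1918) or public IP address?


RFC 1918 private ranges:
  10.0.0.0/8 (10.0.0.0 - 10.255.255.255)
  172.16.0.0/12 (172.16.0.0 - 172.31.255.255)
  192.168.0.0/16 (192.168.0.0 - 192.168.255.255)
Private (in 172.16.0.0/12)


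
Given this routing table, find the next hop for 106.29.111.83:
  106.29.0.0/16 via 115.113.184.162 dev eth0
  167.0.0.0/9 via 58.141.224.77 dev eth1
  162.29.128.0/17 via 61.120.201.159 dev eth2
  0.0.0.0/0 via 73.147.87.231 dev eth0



Longest prefix match for 106.29.111.83:
  /16 106.29.0.0: MATCH
  /9 167.0.0.0: no
  /17 162.29.128.0: no
  /0 0.0.0.0: MATCH
Selected: next-hop 115.113.184.162 via eth0 (matched /16)


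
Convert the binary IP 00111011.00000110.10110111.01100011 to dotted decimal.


00111011 = 59
00000110 = 6
10110111 = 183
01100011 = 99
IP: 59.6.183.99


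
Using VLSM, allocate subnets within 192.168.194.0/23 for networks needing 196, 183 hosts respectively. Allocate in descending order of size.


196 hosts -> /24 (254 usable): 192.168.194.0/24
183 hosts -> /24 (254 usable): 192.168.195.0/24
Allocation: 192.168.194.0/24 (196 hosts, 254 usable); 192.168.195.0/24 (183 hosts, 254 usable)


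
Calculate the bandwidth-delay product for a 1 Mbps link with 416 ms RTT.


BDP = bandwidth * RTT
= 1 Mbps * 416 ms
= 1 * 1e6 * 416 / 1000 bits
= 416000 bits
= 52000 bytes
= 50.7812 KB
BDP = 416000 bits (52000 bytes)


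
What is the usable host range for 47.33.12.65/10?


Network: 47.0.0.0
Broadcast: 47.63.255.255
First usable = network + 1
Last usable = broadcast - 1
Range: 47.0.0.1 to 47.63.255.254


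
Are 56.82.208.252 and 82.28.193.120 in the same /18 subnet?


Mask: 255.255.192.0
56.82.208.252 AND mask = 56.82.192.0
82.28.193.120 AND mask = 82.28.192.0
No, different subnets (56.82.192.0 vs 82.28.192.0)


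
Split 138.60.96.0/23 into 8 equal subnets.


New prefix = 23 + 3 = 26
Each subnet has 64 addresses
  138.60.96.0/26
  138.60.96.64/26
  138.60.96.128/26
  138.60.96.192/26
  138.60.97.0/26
  138.60.97.64/26
  138.60.97.128/26
  138.60.97.192/26
Subnets: 138.60.96.0/26, 138.60.96.64/26, 138.60.96.128/26, 138.60.96.192/26, 138.60.97.0/26, 138.60.97.64/26, 138.60.97.128/26, 138.60.97.192/26


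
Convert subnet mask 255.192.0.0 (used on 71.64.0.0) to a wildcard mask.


Subnet mask: 255.192.0.0
Wildcard = 255.255.255.255 - subnet mask
255 - 255 = 0
255 - 192 = 63
255 - 0 = 255
255 - 0 = 255
Wildcard: 0.63.255.255


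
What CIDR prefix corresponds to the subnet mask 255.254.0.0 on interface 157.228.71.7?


Binary: 11111111.11111110.00000000.00000000
Count leading 1s
Prefix: /15


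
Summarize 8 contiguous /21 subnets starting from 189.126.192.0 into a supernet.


Original prefix: /21
Number of subnets: 8 = 2^3
New prefix = 21 - 3 = 18
Supernet: 189.126.192.0/18


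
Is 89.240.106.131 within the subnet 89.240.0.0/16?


Subnet network: 89.240.0.0
Test IP AND mask: 89.240.0.0
Yes, 89.240.106.131 is in 89.240.0.0/16


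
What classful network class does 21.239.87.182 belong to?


First octet: 21
Binary: 00010101
0xxxxxxx -> Class A (1-126)
Class A, default mask 255.0.0.0 (/8)


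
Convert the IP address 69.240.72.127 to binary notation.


69 = 01000101
240 = 11110000
72 = 01001000
127 = 01111111
Binary: 01000101.11110000.01001000.01111111


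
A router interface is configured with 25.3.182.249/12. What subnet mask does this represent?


/12 means 12 network bits, 20 host bits
Binary: 11111111111100000000000000000000
Mask: 255.240.0.0


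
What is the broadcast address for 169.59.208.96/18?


Network: 169.59.192.0/18
Host bits = 14
Set all host bits to 1:
Broadcast: 169.59.255.255


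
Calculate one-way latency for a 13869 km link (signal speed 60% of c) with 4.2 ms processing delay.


Speed = 0.6 * 3e5 km/s = 180000 km/s
Propagation delay = 13869 / 180000 = 0.077 s = 77.05 ms
Processing delay = 4.2 ms
Total one-way latency = 81.25 ms


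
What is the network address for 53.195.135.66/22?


IP:   00110101.11000011.10000111.01000010
Mask: 11111111.11111111.11111100.00000000
AND operation:
Net:  00110101.11000011.10000100.00000000
Network: 53.195.132.0/22


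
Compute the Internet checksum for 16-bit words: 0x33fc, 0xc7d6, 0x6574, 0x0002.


Sum all words (with carry folding):
+ 0x33fc = 0x33fc
+ 0xc7d6 = 0xfbd2
+ 0x6574 = 0x6147
+ 0x0002 = 0x6149
One's complement: ~0x6149
Checksum = 0x9eb6


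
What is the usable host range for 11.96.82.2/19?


Network: 11.96.64.0
Broadcast: 11.96.95.255
First usable = network + 1
Last usable = broadcast - 1
Range: 11.96.64.1 to 11.96.95.254


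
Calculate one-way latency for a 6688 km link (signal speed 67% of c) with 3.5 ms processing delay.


Speed = 0.67 * 3e5 km/s = 201000 km/s
Propagation delay = 6688 / 201000 = 0.0333 s = 33.2736 ms
Processing delay = 3.5 ms
Total one-way latency = 36.7736 ms


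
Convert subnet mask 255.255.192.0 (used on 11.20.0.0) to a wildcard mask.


Subnet mask: 255.255.192.0
Wildcard = 255.255.255.255 - subnet mask
255 - 255 = 0
255 - 255 = 0
255 - 192 = 63
255 - 0 = 255
Wildcard: 0.0.63.255


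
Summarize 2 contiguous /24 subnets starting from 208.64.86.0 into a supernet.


Original prefix: /24
Number of subnets: 2 = 2^1
New prefix = 24 - 1 = 23
Supernet: 208.64.86.0/23


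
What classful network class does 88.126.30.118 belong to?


First octet: 88
Binary: 01011000
0xxxxxxx -> Class A (1-126)
Class A, default mask 255.0.0.0 (/8)


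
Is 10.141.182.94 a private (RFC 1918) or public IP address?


RFC 1918 private ranges:
  10.0.0.0/8 (10.0.0.0 - 10.255.255.255)
  172.16.0.0/12 (172.16.0.0 - 172.31.255.255)
  192.168.0.0/16 (192.168.0.0 - 192.168.255.255)
Private (in 10.0.0.0/8)


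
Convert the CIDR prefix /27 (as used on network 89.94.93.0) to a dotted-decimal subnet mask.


/27 means 27 network bits, 5 host bits
Binary: 11111111111111111111111111100000
Mask: 255.255.255.224


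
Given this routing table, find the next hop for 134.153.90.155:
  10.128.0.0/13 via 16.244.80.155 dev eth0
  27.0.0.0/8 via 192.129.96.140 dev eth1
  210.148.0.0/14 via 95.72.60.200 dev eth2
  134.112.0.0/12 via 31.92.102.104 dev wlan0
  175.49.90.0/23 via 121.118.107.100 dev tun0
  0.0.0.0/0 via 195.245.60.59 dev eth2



Longest prefix match for 134.153.90.155:
  /13 10.128.0.0: no
  /8 27.0.0.0: no
  /14 210.148.0.0: no
  /12 134.112.0.0: no
  /23 175.49.90.0: no
  /0 0.0.0.0: MATCH
Selected: next-hop 195.245.60.59 via eth2 (matched /0)


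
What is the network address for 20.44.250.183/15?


IP:   00010100.00101100.11111010.10110111
Mask: 11111111.11111110.00000000.00000000
AND operation:
Net:  00010100.00101100.00000000.00000000
Network: 20.44.0.0/15


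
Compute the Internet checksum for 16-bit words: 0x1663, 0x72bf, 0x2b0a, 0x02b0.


Sum all words (with carry folding):
+ 0x1663 = 0x1663
+ 0x72bf = 0x8922
+ 0x2b0a = 0xb42c
+ 0x02b0 = 0xb6dc
One's complement: ~0xb6dc
Checksum = 0x4923


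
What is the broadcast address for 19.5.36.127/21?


Network: 19.5.32.0/21
Host bits = 11
Set all host bits to 1:
Broadcast: 19.5.39.255


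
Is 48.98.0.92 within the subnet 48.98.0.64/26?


Subnet network: 48.98.0.64
Test IP AND mask: 48.98.0.64
Yes, 48.98.0.92 is in 48.98.0.64/26


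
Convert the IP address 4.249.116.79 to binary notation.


4 = 00000100
249 = 11111001
116 = 01110100
79 = 01001111
Binary: 00000100.11111001.01110100.01001111


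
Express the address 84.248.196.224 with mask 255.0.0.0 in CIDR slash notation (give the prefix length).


Binary: 11111111.00000000.00000000.00000000
Count leading 1s
Prefix: /8


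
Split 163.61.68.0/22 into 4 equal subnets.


New prefix = 22 + 2 = 24
Each subnet has 256 addresses
  163.61.68.0/24
  163.61.69.0/24
  163.61.70.0/24
  163.61.71.0/24
Subnets: 163.61.68.0/24, 163.61.69.0/24, 163.61.70.0/24, 163.61.71.0/24


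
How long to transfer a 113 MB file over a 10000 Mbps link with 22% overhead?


Effective throughput = 10000 * (1 - 22/100) = 7800 Mbps
File size in Mb = 113 * 8 = 904 Mb
Time = 904 / 7800
Time = 0.1159 seconds


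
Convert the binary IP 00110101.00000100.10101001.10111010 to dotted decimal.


00110101 = 53
00000100 = 4
10101001 = 169
10111010 = 186
IP: 53.4.169.186


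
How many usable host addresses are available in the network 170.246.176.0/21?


Host bits = 32 - 21 = 11
Total addresses = 2^11 = 2048
Usable = total - 2 (network and broadcast)
Usable hosts: 2046


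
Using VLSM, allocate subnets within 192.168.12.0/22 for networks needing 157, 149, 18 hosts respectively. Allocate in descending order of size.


157 hosts -> /24 (254 usable): 192.168.12.0/24
149 hosts -> /24 (254 usable): 192.168.13.0/24
18 hosts -> /27 (30 usable): 192.168.14.0/27
Allocation: 192.168.12.0/24 (157 hosts, 254 usable); 192.168.13.0/24 (149 hosts, 254 usable); 192.168.14.0/27 (18 hosts, 30 usable)


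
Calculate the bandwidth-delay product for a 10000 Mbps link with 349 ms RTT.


BDP = bandwidth * RTT
= 10000 Mbps * 349 ms
= 10000 * 1e6 * 349 / 1000 bits
= 3490000000 bits
= 436250000 bytes
= 426025.3906 KB
BDP = 3490000000 bits (436250000 bytes)


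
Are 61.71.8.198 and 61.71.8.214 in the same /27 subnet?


Mask: 255.255.255.224
61.71.8.198 AND mask = 61.71.8.192
61.71.8.214 AND mask = 61.71.8.192
Yes, same subnet (61.71.8.192)


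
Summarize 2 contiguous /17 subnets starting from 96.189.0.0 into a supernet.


Original prefix: /17
Number of subnets: 2 = 2^1
New prefix = 17 - 1 = 16
Supernet: 96.189.0.0/16


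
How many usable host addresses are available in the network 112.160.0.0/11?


Host bits = 32 - 11 = 21
Total addresses = 2^21 = 2097152
Usable = total - 2 (network and broadcast)
Usable hosts: 2097150


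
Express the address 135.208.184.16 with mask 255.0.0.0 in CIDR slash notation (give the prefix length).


Binary: 11111111.00000000.00000000.00000000
Count leading 1s
Prefix: /8


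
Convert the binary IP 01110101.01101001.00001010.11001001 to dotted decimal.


01110101 = 117
01101001 = 105
00001010 = 10
11001001 = 201
IP: 117.105.10.201


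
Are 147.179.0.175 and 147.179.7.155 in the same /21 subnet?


Mask: 255.255.248.0
147.179.0.175 AND mask = 147.179.0.0
147.179.7.155 AND mask = 147.179.0.0
Yes, same subnet (147.179.0.0)


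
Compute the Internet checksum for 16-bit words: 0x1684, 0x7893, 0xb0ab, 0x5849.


Sum all words (with carry folding):
+ 0x1684 = 0x1684
+ 0x7893 = 0x8f17
+ 0xb0ab = 0x3fc3
+ 0x5849 = 0x980c
One's complement: ~0x980c
Checksum = 0x67f3


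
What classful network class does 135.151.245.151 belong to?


First octet: 135
Binary: 10000111
10xxxxxx -> Class B (128-191)
Class B, default mask 255.255.0.0 (/16)


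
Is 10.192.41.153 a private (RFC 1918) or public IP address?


RFC 1918 private ranges:
  10.0.0.0/8 (10.0.0.0 - 10.255.255.255)
  172.16.0.0/12 (172.16.0.0 - 172.31.255.255)
  192.168.0.0/16 (192.168.0.0 - 192.168.255.255)
Private (in 10.0.0.0/8)


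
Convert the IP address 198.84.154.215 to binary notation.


198 = 11000110
84 = 01010100
154 = 10011010
215 = 11010111
Binary: 11000110.01010100.10011010.11010111


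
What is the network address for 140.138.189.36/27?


IP:   10001100.10001010.10111101.00100100
Mask: 11111111.11111111.11111111.11100000
AND operation:
Net:  10001100.10001010.10111101.00100000
Network: 140.138.189.32/27


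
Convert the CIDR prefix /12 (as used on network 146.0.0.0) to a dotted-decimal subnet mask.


/12 means 12 network bits, 20 host bits
Binary: 11111111111100000000000000000000
Mask: 255.240.0.0


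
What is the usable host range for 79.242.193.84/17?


Network: 79.242.128.0
Broadcast: 79.242.255.255
First usable = network + 1
Last usable = broadcast - 1
Range: 79.242.128.1 to 79.242.255.254


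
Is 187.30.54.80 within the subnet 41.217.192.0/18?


Subnet network: 41.217.192.0
Test IP AND mask: 187.30.0.0
No, 187.30.54.80 is not in 41.217.192.0/18


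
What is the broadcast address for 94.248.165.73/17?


Network: 94.248.128.0/17
Host bits = 15
Set all host bits to 1:
Broadcast: 94.248.255.255


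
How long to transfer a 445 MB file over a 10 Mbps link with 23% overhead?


Effective throughput = 10 * (1 - 23/100) = 7.7 Mbps
File size in Mb = 445 * 8 = 3560 Mb
Time = 3560 / 7.7
Time = 462.3377 seconds


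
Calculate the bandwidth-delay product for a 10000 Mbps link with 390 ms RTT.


BDP = bandwidth * RTT
= 10000 Mbps * 390 ms
= 10000 * 1e6 * 390 / 1000 bits
= 3900000000 bits
= 487500000 bytes
= 476074.2188 KB
BDP = 3900000000 bits (487500000 bytes)


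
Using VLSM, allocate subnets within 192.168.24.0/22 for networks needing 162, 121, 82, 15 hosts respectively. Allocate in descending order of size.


162 hosts -> /24 (254 usable): 192.168.24.0/24
121 hosts -> /25 (126 usable): 192.168.25.0/25
82 hosts -> /25 (126 usable): 192.168.25.128/25
15 hosts -> /27 (30 usable): 192.168.26.0/27
Allocation: 192.168.24.0/24 (162 hosts, 254 usable); 192.168.25.0/25 (121 hosts, 126 usable); 192.168.25.128/25 (82 hosts, 126 usable); 192.168.26.0/27 (15 hosts, 30 usable)


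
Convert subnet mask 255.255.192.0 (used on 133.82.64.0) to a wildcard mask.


Subnet mask: 255.255.192.0
Wildcard = 255.255.255.255 - subnet mask
255 - 255 = 0
255 - 255 = 0
255 - 192 = 63
255 - 0 = 255
Wildcard: 0.0.63.255


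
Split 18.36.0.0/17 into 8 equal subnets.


New prefix = 17 + 3 = 20
Each subnet has 4096 addresses
  18.36.0.0/20
  18.36.16.0/20
  18.36.32.0/20
  18.36.48.0/20
  18.36.64.0/20
  18.36.80.0/20
  18.36.96.0/20
  18.36.112.0/20
Subnets: 18.36.0.0/20, 18.36.16.0/20, 18.36.32.0/20, 18.36.48.0/20, 18.36.64.0/20, 18.36.80.0/20, 18.36.96.0/20, 18.36.112.0/20


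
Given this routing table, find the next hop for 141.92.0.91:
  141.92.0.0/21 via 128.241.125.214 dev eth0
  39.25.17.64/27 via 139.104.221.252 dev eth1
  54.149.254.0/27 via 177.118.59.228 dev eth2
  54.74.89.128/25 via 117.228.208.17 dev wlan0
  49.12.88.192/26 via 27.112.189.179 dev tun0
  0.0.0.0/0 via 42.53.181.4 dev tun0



Longest prefix match for 141.92.0.91:
  /21 141.92.0.0: MATCH
  /27 39.25.17.64: no
  /27 54.149.254.0: no
  /25 54.74.89.128: no
  /26 49.12.88.192: no
  /0 0.0.0.0: MATCH
Selected: next-hop 128.241.125.214 via eth0 (matched /21)


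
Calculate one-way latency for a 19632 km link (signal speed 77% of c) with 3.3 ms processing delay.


Speed = 0.77 * 3e5 km/s = 231000 km/s
Propagation delay = 19632 / 231000 = 0.085 s = 84.987 ms
Processing delay = 3.3 ms
Total one-way latency = 88.287 ms


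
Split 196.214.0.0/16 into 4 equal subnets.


New prefix = 16 + 2 = 18
Each subnet has 16384 addresses
  196.214.0.0/18
  196.214.64.0/18
  196.214.128.0/18
  196.214.192.0/18
Subnets: 196.214.0.0/18, 196.214.64.0/18, 196.214.128.0/18, 196.214.192.0/18


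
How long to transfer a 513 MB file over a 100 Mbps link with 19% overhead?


Effective throughput = 100 * (1 - 19/100) = 81 Mbps
File size in Mb = 513 * 8 = 4104 Mb
Time = 4104 / 81
Time = 50.6667 seconds


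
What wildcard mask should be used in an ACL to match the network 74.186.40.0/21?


Subnet mask: 255.255.248.0
Wildcard = 255.255.255.255 - subnet mask
255 - 255 = 0
255 - 255 = 0
255 - 248 = 7
255 - 0 = 255
Wildcard: 0.0.7.255


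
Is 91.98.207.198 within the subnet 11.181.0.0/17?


Subnet network: 11.181.0.0
Test IP AND mask: 91.98.128.0
No, 91.98.207.198 is not in 11.181.0.0/17


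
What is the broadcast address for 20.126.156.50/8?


Network: 20.0.0.0/8
Host bits = 24
Set all host bits to 1:
Broadcast: 20.255.255.255


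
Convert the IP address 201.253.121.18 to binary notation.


201 = 11001001
253 = 11111101
121 = 01111001
18 = 00010010
Binary: 11001001.11111101.01111001.00010010


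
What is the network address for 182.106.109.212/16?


IP:   10110110.01101010.01101101.11010100
Mask: 11111111.11111111.00000000.00000000
AND operation:
Net:  10110110.01101010.00000000.00000000
Network: 182.106.0.0/16


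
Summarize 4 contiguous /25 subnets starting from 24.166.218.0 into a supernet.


Original prefix: /25
Number of subnets: 4 = 2^2
New prefix = 25 - 2 = 23
Supernet: 24.166.218.0/23


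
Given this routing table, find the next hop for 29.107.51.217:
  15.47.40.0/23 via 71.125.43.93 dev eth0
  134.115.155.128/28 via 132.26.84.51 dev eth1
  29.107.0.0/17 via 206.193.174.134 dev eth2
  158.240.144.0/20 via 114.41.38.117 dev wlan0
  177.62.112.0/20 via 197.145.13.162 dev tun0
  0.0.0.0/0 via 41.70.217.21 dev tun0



Longest prefix match for 29.107.51.217:
  /23 15.47.40.0: no
  /28 134.115.155.128: no
  /17 29.107.0.0: MATCH
  /20 158.240.144.0: no
  /20 177.62.112.0: no
  /0 0.0.0.0: MATCH
Selected: next-hop 206.193.174.134 via eth2 (matched /17)


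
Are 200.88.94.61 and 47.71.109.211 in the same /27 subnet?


Mask: 255.255.255.224
200.88.94.61 AND mask = 200.88.94.32
47.71.109.211 AND mask = 47.71.109.192
No, different subnets (200.88.94.32 vs 47.71.109.192)


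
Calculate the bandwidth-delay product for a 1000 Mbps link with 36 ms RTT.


BDP = bandwidth * RTT
= 1000 Mbps * 36 ms
= 1000 * 1e6 * 36 / 1000 bits
= 36000000 bits
= 4500000 bytes
= 4394.5312 KB
BDP = 36000000 bits (4500000 bytes)


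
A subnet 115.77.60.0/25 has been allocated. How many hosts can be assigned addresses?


Host bits = 32 - 25 = 7
Total addresses = 2^7 = 128
Usable = total - 2 (network and broadcast)
Usable hosts: 126


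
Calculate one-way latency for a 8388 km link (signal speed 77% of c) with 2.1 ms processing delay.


Speed = 0.77 * 3e5 km/s = 231000 km/s
Propagation delay = 8388 / 231000 = 0.0363 s = 36.3117 ms
Processing delay = 2.1 ms
Total one-way latency = 38.4117 ms


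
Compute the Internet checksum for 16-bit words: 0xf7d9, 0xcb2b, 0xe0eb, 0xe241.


Sum all words (with carry folding):
+ 0xf7d9 = 0xf7d9
+ 0xcb2b = 0xc305
+ 0xe0eb = 0xa3f1
+ 0xe241 = 0x8633
One's complement: ~0x8633
Checksum = 0x79cc


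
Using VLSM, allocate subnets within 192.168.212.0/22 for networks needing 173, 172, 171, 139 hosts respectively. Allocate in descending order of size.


173 hosts -> /24 (254 usable): 192.168.212.0/24
172 hosts -> /24 (254 usable): 192.168.213.0/24
171 hosts -> /24 (254 usable): 192.168.214.0/24
139 hosts -> /24 (254 usable): 192.168.215.0/24
Allocation: 192.168.212.0/24 (173 hosts, 254 usable); 192.168.213.0/24 (172 hosts, 254 usable); 192.168.214.0/24 (171 hosts, 254 usable); 192.168.215.0/24 (139 hosts, 254 usable)


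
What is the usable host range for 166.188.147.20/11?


Network: 166.160.0.0
Broadcast: 166.191.255.255
First usable = network + 1
Last usable = broadcast - 1
Range: 166.160.0.1 to 166.191.255.254


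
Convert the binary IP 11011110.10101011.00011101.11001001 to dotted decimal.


11011110 = 222
10101011 = 171
00011101 = 29
11001001 = 201
IP: 222.171.29.201


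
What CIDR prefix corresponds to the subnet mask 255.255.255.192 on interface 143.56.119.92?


Binary: 11111111.11111111.11111111.11000000
Count leading 1s
Prefix: /26


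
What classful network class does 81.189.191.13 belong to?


First octet: 81
Binary: 01010001
0xxxxxxx -> Class A (1-126)
Class A, default mask 255.0.0.0 (/8)


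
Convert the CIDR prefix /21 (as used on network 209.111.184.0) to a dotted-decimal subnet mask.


/21 means 21 network bits, 11 host bits
Binary: 11111111111111111111100000000000
Mask: 255.255.248.0


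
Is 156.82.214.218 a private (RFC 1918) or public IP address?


RFC 1918 private ranges:
  10.0.0.0/8 (10.0.0.0 - 10.255.255.255)
  172.16.0.0/12 (172.16.0.0 - 172.31.255.255)
  192.168.0.0/16 (192.168.0.0 - 192.168.255.255)
Public (not in any RFC 1918 range)


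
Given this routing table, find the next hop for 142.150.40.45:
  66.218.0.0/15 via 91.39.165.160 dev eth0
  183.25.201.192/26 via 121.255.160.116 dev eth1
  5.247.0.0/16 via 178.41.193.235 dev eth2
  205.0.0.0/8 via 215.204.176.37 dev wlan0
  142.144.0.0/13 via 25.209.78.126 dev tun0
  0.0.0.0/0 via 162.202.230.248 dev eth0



Longest prefix match for 142.150.40.45:
  /15 66.218.0.0: no
  /26 183.25.201.192: no
  /16 5.247.0.0: no
  /8 205.0.0.0: no
  /13 142.144.0.0: MATCH
  /0 0.0.0.0: MATCH
Selected: next-hop 25.209.78.126 via tun0 (matched /13)


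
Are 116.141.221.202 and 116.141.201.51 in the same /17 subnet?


Mask: 255.255.128.0
116.141.221.202 AND mask = 116.141.128.0
116.141.201.51 AND mask = 116.141.128.0
Yes, same subnet (116.141.128.0)


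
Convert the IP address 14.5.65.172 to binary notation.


14 = 00001110
5 = 00000101
65 = 01000001
172 = 10101100
Binary: 00001110.00000101.01000001.10101100


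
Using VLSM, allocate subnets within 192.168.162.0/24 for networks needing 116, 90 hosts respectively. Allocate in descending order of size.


116 hosts -> /25 (126 usable): 192.168.162.0/25
90 hosts -> /25 (126 usable): 192.168.162.128/25
Allocation: 192.168.162.0/25 (116 hosts, 126 usable); 192.168.162.128/25 (90 hosts, 126 usable)


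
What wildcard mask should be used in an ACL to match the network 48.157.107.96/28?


Subnet mask: 255.255.255.240
Wildcard = 255.255.255.255 - subnet mask
255 - 255 = 0
255 - 255 = 0
255 - 255 = 0
255 - 240 = 15
Wildcard: 0.0.0.15


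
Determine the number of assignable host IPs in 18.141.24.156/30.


Host bits = 32 - 30 = 2
Total addresses = 2^2 = 4
Usable = total - 2 (network and broadcast)
Usable hosts: 2


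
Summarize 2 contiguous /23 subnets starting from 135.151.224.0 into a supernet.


Original prefix: /23
Number of subnets: 2 = 2^1
New prefix = 23 - 1 = 22
Supernet: 135.151.224.0/22


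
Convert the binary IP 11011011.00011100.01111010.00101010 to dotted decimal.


11011011 = 219
00011100 = 28
01111010 = 122
00101010 = 42
IP: 219.28.122.42


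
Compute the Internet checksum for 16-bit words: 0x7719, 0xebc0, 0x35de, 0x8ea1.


Sum all words (with carry folding):
+ 0x7719 = 0x7719
+ 0xebc0 = 0x62da
+ 0x35de = 0x98b8
+ 0x8ea1 = 0x275a
One's complement: ~0x275a
Checksum = 0xd8a5


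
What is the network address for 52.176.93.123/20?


IP:   00110100.10110000.01011101.01111011
Mask: 11111111.11111111.11110000.00000000
AND operation:
Net:  00110100.10110000.01010000.00000000
Network: 52.176.80.0/20


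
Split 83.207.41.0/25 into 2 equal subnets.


New prefix = 25 + 1 = 26
Each subnet has 64 addresses
  83.207.41.0/26
  83.207.41.64/26
Subnets: 83.207.41.0/26, 83.207.41.64/26


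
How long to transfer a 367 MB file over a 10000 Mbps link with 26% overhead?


Effective throughput = 10000 * (1 - 26/100) = 7400 Mbps
File size in Mb = 367 * 8 = 2936 Mb
Time = 2936 / 7400
Time = 0.3968 seconds


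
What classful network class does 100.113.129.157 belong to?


First octet: 100
Binary: 01100100
0xxxxxxx -> Class A (1-126)
Class A, default mask 255.0.0.0 (/8)


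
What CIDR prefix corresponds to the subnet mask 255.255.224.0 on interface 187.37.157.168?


Binary: 11111111.11111111.11100000.00000000
Count leading 1s
Prefix: /19


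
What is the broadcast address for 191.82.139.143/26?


Network: 191.82.139.128/26
Host bits = 6
Set all host bits to 1:
Broadcast: 191.82.139.191


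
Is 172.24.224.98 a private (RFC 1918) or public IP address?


RFC 1918 private ranges:
  10.0.0.0/8 (10.0.0.0 - 10.255.255.255)
  172.16.0.0/12 (172.16.0.0 - 172.31.255.255)
  192.168.0.0/16 (192.168.0.0 - 192.168.255.255)
Private (in 172.16.0.0/12)


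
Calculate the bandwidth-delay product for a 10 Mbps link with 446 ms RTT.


BDP = bandwidth * RTT
= 10 Mbps * 446 ms
= 10 * 1e6 * 446 / 1000 bits
= 4460000 bits
= 557500 bytes
= 544.4336 KB
BDP = 4460000 bits (557500 bytes)


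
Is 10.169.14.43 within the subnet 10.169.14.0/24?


Subnet network: 10.169.14.0
Test IP AND mask: 10.169.14.0
Yes, 10.169.14.43 is in 10.169.14.0/24


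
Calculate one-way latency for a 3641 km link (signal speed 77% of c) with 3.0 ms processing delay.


Speed = 0.77 * 3e5 km/s = 231000 km/s
Propagation delay = 3641 / 231000 = 0.0158 s = 15.7619 ms
Processing delay = 3.0 ms
Total one-way latency = 18.7619 ms


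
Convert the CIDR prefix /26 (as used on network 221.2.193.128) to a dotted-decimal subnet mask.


/26 means 26 network bits, 6 host bits
Binary: 11111111111111111111111111000000
Mask: 255.255.255.192


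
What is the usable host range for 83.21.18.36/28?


Network: 83.21.18.32
Broadcast: 83.21.18.47
First usable = network + 1
Last usable = broadcast - 1
Range: 83.21.18.33 to 83.21.18.46


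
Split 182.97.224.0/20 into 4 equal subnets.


New prefix = 20 + 2 = 22
Each subnet has 1024 addresses
  182.97.224.0/22
  182.97.228.0/22
  182.97.232.0/22
  182.97.236.0/22
Subnets: 182.97.224.0/22, 182.97.228.0/22, 182.97.232.0/22, 182.97.236.0/22


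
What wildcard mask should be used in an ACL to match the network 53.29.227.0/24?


Subnet mask: 255.255.255.0
Wildcard = 255.255.255.255 - subnet mask
255 - 255 = 0
255 - 255 = 0
255 - 255 = 0
255 - 0 = 255
Wildcard: 0.0.0.255


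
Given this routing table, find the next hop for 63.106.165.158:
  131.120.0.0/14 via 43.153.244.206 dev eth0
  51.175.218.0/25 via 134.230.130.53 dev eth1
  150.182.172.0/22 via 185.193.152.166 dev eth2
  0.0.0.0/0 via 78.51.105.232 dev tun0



Longest prefix match for 63.106.165.158:
  /14 131.120.0.0: no
  /25 51.175.218.0: no
  /22 150.182.172.0: no
  /0 0.0.0.0: MATCH
Selected: next-hop 78.51.105.232 via tun0 (matched /0)


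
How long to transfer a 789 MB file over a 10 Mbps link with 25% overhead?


Effective throughput = 10 * (1 - 25/100) = 7.5 Mbps
File size in Mb = 789 * 8 = 6312 Mb
Time = 6312 / 7.5
Time = 841.6 seconds


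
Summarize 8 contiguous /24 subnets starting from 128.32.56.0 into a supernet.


Original prefix: /24
Number of subnets: 8 = 2^3
New prefix = 24 - 3 = 21
Supernet: 128.32.56.0/21


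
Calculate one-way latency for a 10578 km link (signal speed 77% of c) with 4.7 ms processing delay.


Speed = 0.77 * 3e5 km/s = 231000 km/s
Propagation delay = 10578 / 231000 = 0.0458 s = 45.7922 ms
Processing delay = 4.7 ms
Total one-way latency = 50.4922 ms


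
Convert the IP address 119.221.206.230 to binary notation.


119 = 01110111
221 = 11011101
206 = 11001110
230 = 11100110
Binary: 01110111.11011101.11001110.11100110


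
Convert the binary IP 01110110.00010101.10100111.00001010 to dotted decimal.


01110110 = 118
00010101 = 21
10100111 = 167
00001010 = 10
IP: 118.21.167.10


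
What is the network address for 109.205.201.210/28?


IP:   01101101.11001101.11001001.11010010
Mask: 11111111.11111111.11111111.11110000
AND operation:
Net:  01101101.11001101.11001001.11010000
Network: 109.205.201.208/28


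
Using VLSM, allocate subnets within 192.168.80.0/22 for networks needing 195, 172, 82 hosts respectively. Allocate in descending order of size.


195 hosts -> /24 (254 usable): 192.168.80.0/24
172 hosts -> /24 (254 usable): 192.168.81.0/24
82 hosts -> /25 (126 usable): 192.168.82.0/25
Allocation: 192.168.80.0/24 (195 hosts, 254 usable); 192.168.81.0/24 (172 hosts, 254 usable); 192.168.82.0/25 (82 hosts, 126 usable)


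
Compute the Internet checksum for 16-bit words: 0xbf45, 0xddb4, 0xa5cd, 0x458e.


Sum all words (with carry folding):
+ 0xbf45 = 0xbf45
+ 0xddb4 = 0x9cfa
+ 0xa5cd = 0x42c8
+ 0x458e = 0x8856
One's complement: ~0x8856
Checksum = 0x77a9


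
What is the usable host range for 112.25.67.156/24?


Network: 112.25.67.0
Broadcast: 112.25.67.255
First usable = network + 1
Last usable = broadcast - 1
Range: 112.25.67.1 to 112.25.67.254


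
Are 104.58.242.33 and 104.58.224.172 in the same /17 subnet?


Mask: 255.255.128.0
104.58.242.33 AND mask = 104.58.128.0
104.58.224.172 AND mask = 104.58.128.0
Yes, same subnet (104.58.128.0)


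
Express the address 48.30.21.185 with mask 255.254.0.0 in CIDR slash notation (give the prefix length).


Binary: 11111111.11111110.00000000.00000000
Count leading 1s
Prefix: /15


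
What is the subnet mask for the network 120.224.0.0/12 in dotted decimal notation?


/12 means 12 network bits, 20 host bits
Binary: 11111111111100000000000000000000
Mask: 255.240.0.0


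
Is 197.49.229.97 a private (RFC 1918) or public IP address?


RFC 1918 private ranges:
  10.0.0.0/8 (10.0.0.0 - 10.255.255.255)
  172.16.0.0/12 (172.16.0.0 - 172.31.255.255)
  192.168.0.0/16 (192.168.0.0 - 192.168.255.255)
Public (not in any RFC 1918 range)


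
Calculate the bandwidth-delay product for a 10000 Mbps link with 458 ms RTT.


BDP = bandwidth * RTT
= 10000 Mbps * 458 ms
= 10000 * 1e6 * 458 / 1000 bits
= 4580000000 bits
= 572500000 bytes
= 559082.0312 KB
BDP = 4580000000 bits (572500000 bytes)


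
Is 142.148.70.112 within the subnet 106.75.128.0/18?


Subnet network: 106.75.128.0
Test IP AND mask: 142.148.64.0
No, 142.148.70.112 is not in 106.75.128.0/18


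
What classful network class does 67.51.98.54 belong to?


First octet: 67
Binary: 01000011
0xxxxxxx -> Class A (1-126)
Class A, default mask 255.0.0.0 (/8)


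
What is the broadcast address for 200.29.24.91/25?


Network: 200.29.24.0/25
Host bits = 7
Set all host bits to 1:
Broadcast: 200.29.24.127


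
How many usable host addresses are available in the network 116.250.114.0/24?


Host bits = 32 - 24 = 8
Total addresses = 2^8 = 256
Usable = total - 2 (network and broadcast)
Usable hosts: 254


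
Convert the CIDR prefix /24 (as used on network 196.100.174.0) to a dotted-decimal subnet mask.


/24 means 24 network bits, 8 host bits
Binary: 11111111111111111111111100000000
Mask: 255.255.255.0


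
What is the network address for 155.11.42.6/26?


IP:   10011011.00001011.00101010.00000110
Mask: 11111111.11111111.11111111.11000000
AND operation:
Net:  10011011.00001011.00101010.00000000
Network: 155.11.42.0/26


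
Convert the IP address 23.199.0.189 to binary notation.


23 = 00010111
199 = 11000111
0 = 00000000
189 = 10111101
Binary: 00010111.11000111.00000000.10111101


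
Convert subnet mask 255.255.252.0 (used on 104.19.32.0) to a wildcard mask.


Subnet mask: 255.255.252.0
Wildcard = 255.255.255.255 - subnet mask
255 - 255 = 0
255 - 255 = 0
255 - 252 = 3
255 - 0 = 255
Wildcard: 0.0.3.255


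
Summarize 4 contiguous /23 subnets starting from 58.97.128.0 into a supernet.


Original prefix: /23
Number of subnets: 4 = 2^2
New prefix = 23 - 2 = 21
Supernet: 58.97.128.0/21


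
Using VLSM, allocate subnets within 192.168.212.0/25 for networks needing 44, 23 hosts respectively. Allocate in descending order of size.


44 hosts -> /26 (62 usable): 192.168.212.0/26
23 hosts -> /27 (30 usable): 192.168.212.64/27
Allocation: 192.168.212.0/26 (44 hosts, 62 usable); 192.168.212.64/27 (23 hosts, 30 usable)


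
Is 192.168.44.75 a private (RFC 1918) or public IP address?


RFC 1918 private ranges:
  10.0.0.0/8 (10.0.0.0 - 10.255.255.255)
  172.16.0.0/12 (172.16.0.0 - 172.31.255.255)
  192.168.0.0/16 (192.168.0.0 - 192.168.255.255)
Private (in 192.168.0.0/16)


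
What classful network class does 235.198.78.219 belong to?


First octet: 235
Binary: 11101011
1110xxxx -> Class D (224-239)
Class D (multicast), default mask N/A


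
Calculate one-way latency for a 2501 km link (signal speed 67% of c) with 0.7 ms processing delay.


Speed = 0.67 * 3e5 km/s = 201000 km/s
Propagation delay = 2501 / 201000 = 0.0124 s = 12.4428 ms
Processing delay = 0.7 ms
Total one-way latency = 13.1428 ms


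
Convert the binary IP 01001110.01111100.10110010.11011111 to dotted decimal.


01001110 = 78
01111100 = 124
10110010 = 178
11011111 = 223
IP: 78.124.178.223


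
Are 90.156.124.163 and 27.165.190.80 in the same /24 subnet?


Mask: 255.255.255.0
90.156.124.163 AND mask = 90.156.124.0
27.165.190.80 AND mask = 27.165.190.0
No, different subnets (90.156.124.0 vs 27.165.190.0)


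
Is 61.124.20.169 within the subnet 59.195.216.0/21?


Subnet network: 59.195.216.0
Test IP AND mask: 61.124.16.0
No, 61.124.20.169 is not in 59.195.216.0/21


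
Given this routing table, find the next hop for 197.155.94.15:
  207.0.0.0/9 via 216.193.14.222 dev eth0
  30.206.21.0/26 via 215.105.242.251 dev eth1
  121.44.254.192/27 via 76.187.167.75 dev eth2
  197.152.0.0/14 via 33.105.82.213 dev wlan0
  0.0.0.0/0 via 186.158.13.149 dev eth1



Longest prefix match for 197.155.94.15:
  /9 207.0.0.0: no
  /26 30.206.21.0: no
  /27 121.44.254.192: no
  /14 197.152.0.0: MATCH
  /0 0.0.0.0: MATCH
Selected: next-hop 33.105.82.213 via wlan0 (matched /14)


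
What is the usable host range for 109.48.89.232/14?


Network: 109.48.0.0
Broadcast: 109.51.255.255
First usable = network + 1
Last usable = broadcast - 1
Range: 109.48.0.1 to 109.51.255.254


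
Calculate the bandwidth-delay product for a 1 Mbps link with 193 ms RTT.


BDP = bandwidth * RTT
= 1 Mbps * 193 ms
= 1 * 1e6 * 193 / 1000 bits
= 193000 bits
= 24125 bytes
= 23.5596 KB
BDP = 193000 bits (24125 bytes)


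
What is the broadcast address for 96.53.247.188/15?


Network: 96.52.0.0/15
Host bits = 17
Set all host bits to 1:
Broadcast: 96.53.255.255


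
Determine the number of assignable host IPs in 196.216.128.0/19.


Host bits = 32 - 19 = 13
Total addresses = 2^13 = 8192
Usable = total - 2 (network and broadcast)
Usable hosts: 8190


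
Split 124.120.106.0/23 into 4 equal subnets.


New prefix = 23 + 2 = 25
Each subnet has 128 addresses
  124.120.106.0/25
  124.120.106.128/25
  124.120.107.0/25
  124.120.107.128/25
Subnets: 124.120.106.0/25, 124.120.106.128/25, 124.120.107.0/25, 124.120.107.128/25


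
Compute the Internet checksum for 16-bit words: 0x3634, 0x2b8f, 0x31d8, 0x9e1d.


Sum all words (with carry folding):
+ 0x3634 = 0x3634
+ 0x2b8f = 0x61c3
+ 0x31d8 = 0x939b
+ 0x9e1d = 0x31b9
One's complement: ~0x31b9
Checksum = 0xce46


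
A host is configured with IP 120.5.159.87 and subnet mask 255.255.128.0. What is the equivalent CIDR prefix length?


Binary: 11111111.11111111.10000000.00000000
Count leading 1s
Prefix: /17


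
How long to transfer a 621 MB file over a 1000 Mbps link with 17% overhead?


Effective throughput = 1000 * (1 - 17/100) = 830 Mbps
File size in Mb = 621 * 8 = 4968 Mb
Time = 4968 / 830
Time = 5.9855 seconds


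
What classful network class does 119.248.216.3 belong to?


First octet: 119
Binary: 01110111
0xxxxxxx -> Class A (1-126)
Class A, default mask 255.0.0.0 (/8)


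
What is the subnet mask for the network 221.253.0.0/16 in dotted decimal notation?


/16 means 16 network bits, 16 host bits
Binary: 11111111111111110000000000000000
Mask: 255.255.0.0


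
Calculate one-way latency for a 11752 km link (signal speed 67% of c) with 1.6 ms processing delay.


Speed = 0.67 * 3e5 km/s = 201000 km/s
Propagation delay = 11752 / 201000 = 0.0585 s = 58.4677 ms
Processing delay = 1.6 ms
Total one-way latency = 60.0677 ms


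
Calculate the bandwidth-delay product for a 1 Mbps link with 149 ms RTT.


BDP = bandwidth * RTT
= 1 Mbps * 149 ms
= 1 * 1e6 * 149 / 1000 bits
= 149000 bits
= 18625 bytes
= 18.1885 KB
BDP = 149000 bits (18625 bytes)


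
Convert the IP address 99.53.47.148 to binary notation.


99 = 01100011
53 = 00110101
47 = 00101111
148 = 10010100
Binary: 01100011.00110101.00101111.10010100


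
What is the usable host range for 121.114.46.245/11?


Network: 121.96.0.0
Broadcast: 121.127.255.255
First usable = network + 1
Last usable = broadcast - 1
Range: 121.96.0.1 to 121.127.255.254


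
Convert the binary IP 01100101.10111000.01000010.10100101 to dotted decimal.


01100101 = 101
10111000 = 184
01000010 = 66
10100101 = 165
IP: 101.184.66.165
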